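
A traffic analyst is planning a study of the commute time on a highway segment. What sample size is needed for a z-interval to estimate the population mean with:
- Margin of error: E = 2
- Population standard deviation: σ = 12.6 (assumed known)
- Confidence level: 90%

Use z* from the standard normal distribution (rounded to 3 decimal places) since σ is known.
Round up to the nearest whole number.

Using z* since population σ is known (z-interval formula).

For 90% confidence, z* = 1.645 (from standard normal table)

Sample size formula for z-interval: n = (z*σ/E)²

n = (1.645 × 12.6 / 2)²
  = (10.363500)²
  = 107.4021

Round up to the nearest whole number: n = 108

108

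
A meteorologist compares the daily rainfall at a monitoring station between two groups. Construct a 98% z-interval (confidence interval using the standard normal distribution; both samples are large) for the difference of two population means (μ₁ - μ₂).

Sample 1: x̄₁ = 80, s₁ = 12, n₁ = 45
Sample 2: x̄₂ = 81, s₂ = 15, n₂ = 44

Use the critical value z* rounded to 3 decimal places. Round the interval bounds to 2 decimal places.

Both samples are large (n₁ = 45 ≥ 30, n₂ = 44 ≥ 30), so a z-interval for the difference of means applies.

Point estimate: x̄₁ - x̄₂ = 80 - 81 = -1

Standard error: SE = √(s₁²/n₁ + s₂²/n₂)
= √(12²/45 + 15²/44)
= √(3.200000 + 5.113636)
= 2.883338

For 98% confidence, z* = 2.326 (from standard normal table)
Margin of error: E = z* × SE = 2.326 × 2.883338 = 6.7066

Z-interval: (x̄₁ - x̄₂) ± E = -1 ± 6.7066 = (-7.7066, 5.7066)

Rounded to 2 decimal places:

(-7.71, 5.71)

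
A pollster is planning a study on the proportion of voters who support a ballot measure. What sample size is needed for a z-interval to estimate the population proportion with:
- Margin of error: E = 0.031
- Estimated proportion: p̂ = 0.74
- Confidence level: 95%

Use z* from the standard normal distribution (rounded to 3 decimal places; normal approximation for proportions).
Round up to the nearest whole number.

Using z* for proportion z-interval (normal approximation).

For 95% confidence, z* = 1.96 (from standard normal table)

Sample size formula for proportion z-interval: n = z*²p̂(1-p̂)/E²

n = 1.96² × 0.74 × 0.26 / 0.031²
  = 3.8416 × 0.1924 / 0.000961
  = 769.1195

Round up to the nearest whole number: n = 770

770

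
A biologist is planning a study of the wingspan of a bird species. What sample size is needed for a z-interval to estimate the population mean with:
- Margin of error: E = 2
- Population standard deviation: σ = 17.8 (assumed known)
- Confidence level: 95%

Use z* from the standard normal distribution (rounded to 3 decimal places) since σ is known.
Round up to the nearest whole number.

Using z* since population σ is known (z-interval formula).

For 95% confidence, z* = 1.96 (from standard normal table)

Sample size formula for z-interval: n = (z*σ/E)²

n = (1.96 × 17.8 / 2)²
  = (17.444000)²
  = 304.2931

Round up to the nearest whole number: n = 305

305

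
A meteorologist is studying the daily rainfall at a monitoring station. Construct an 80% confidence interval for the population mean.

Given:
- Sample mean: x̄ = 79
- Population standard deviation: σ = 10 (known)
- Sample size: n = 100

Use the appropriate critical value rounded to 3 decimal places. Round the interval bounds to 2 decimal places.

The population standard deviation σ is known, so use a z-interval (standard normal critical value).

For 80% confidence, z* = 1.282 (from standard normal table)

Standard error: SE = σ/√n = 10/√100 = 1.000000

Margin of error: E = z* × SE = 1.282 × 1.000000 = 1.2820

Z-interval: x̄ ± E = 79 ± 1.2820 = (77.7180, 80.2820)

Rounded to 2 decimal places:

(77.72, 80.28)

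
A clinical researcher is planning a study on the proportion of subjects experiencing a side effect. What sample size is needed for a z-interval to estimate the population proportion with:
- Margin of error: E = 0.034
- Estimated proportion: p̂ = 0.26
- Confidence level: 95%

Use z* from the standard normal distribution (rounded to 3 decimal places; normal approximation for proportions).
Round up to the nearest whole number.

Using z* for proportion z-interval (normal approximation).

For 95% confidence, z* = 1.96 (from standard normal table)

Sample size formula for proportion z-interval: n = z*²p̂(1-p̂)/E²

n = 1.96² × 0.26 × 0.74 / 0.034²
  = 3.8416 × 0.1924 / 0.001156
  = 639.3805

Round up to the nearest whole number: n = 640

640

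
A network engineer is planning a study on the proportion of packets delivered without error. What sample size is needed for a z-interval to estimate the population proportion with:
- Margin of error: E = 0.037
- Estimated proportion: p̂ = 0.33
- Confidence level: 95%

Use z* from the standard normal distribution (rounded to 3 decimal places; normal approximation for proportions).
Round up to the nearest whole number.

Using z* for proportion z-interval (normal approximation).

For 95% confidence, z* = 1.96 (from standard normal table)

Sample size formula for proportion z-interval: n = z*²p̂(1-p̂)/E²

n = 1.96² × 0.33 × 0.67 / 0.037²
  = 3.8416 × 0.2211 / 0.001369
  = 620.4366

Round up to the nearest whole number: n = 621

621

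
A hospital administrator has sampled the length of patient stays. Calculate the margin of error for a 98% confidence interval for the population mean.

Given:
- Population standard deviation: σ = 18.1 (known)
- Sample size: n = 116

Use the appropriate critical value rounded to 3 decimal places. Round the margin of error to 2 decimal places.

The population standard deviation σ is known, so use the z-interval margin of error formula.

For 98% confidence, z* = 2.326 (from standard normal table)

Margin of error formula for z-interval: E = z* × σ/√n

E = 2.326 × 18.1/√116
  = 2.326 × 1.680543
  = 3.9089

Rounded to 2 decimal places:

3.91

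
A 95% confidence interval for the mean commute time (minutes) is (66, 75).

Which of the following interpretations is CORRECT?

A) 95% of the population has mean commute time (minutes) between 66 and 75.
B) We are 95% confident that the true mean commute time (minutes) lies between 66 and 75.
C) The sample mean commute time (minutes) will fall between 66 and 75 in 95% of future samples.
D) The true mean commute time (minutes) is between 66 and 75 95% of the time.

A confidence interval represents our confidence in the procedure, not a probability statement about the parameter.

Key concept: If we repeated this sampling process many times and computed a 95% CI each time, about 95% of those intervals would contain the true population parameter.

For this specific interval (66, 75):
- Midpoint (point estimate): 70.5
- Margin of error: 4.5

The correct interpretation is the one stating confidence that the true parameter lies in the interval — option B.

B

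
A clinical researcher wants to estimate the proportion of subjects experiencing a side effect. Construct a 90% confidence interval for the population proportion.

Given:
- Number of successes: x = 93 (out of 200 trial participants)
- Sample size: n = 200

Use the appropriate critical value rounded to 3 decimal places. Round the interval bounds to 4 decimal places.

Sample proportion: p̂ = 93/200 = 0.465000

Check conditions for normal approximation:
  np̂ = 93 ≥ 10 ✓
  n(1-p̂) = 107 ≥ 10 ✓

The sample is large enough, so use a z-interval (normal approximation) for the proportion.

For 90% confidence, z* = 1.645 (from standard normal table)

Standard error: SE = √(p̂(1-p̂)/n) = √(0.465000×0.535000/200) = 0.03526861

Margin of error: E = z* × SE = 1.645 × 0.03526861 = 0.058017

Z-interval: p̂ ± E = 0.465000 ± 0.058017 = (0.406983, 0.523017)

Rounded to 4 decimal places:

(0.4070, 0.5230)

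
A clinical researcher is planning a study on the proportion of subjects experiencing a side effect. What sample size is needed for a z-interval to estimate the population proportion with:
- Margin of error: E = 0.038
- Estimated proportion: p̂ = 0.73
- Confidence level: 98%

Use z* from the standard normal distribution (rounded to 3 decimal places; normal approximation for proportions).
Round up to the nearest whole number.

Using z* for proportion z-interval (normal approximation).

For 98% confidence, z* = 2.326 (from standard normal table)

Sample size formula for proportion z-interval: n = z*²p̂(1-p̂)/E²

n = 2.326² × 0.73 × 0.27 / 0.038²
  = 5.410276 × 0.1971 / 0.001444
  = 738.4802

Round up to the nearest whole number: n = 739

739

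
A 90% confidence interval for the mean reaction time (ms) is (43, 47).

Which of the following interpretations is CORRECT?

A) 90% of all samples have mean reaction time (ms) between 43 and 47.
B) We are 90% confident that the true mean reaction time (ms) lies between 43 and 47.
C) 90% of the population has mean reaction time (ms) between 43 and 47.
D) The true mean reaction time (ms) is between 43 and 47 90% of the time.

A confidence interval represents our confidence in the procedure, not a probability statement about the parameter.

Key concept: If we repeated this sampling process many times and computed a 90% CI each time, about 90% of those intervals would contain the true population parameter.

For this specific interval (43, 47):
- Midpoint (point estimate): 45
- Margin of error: 2

The correct interpretation is the one stating confidence that the true parameter lies in the interval — option B.

B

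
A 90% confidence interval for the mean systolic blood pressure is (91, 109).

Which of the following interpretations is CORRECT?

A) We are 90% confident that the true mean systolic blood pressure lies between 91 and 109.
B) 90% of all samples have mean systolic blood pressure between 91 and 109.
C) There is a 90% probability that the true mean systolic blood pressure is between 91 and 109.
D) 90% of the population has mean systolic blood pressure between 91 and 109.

A confidence interval represents our confidence in the procedure, not a probability statement about the parameter.

Key concept: If we repeated this sampling process many times and computed a 90% CI each time, about 90% of those intervals would contain the true population parameter.

For this specific interval (91, 109):
- Midpoint (point estimate): 100
- Margin of error: 9

The correct interpretation is the one stating confidence that the true parameter lies in the interval — option A.

A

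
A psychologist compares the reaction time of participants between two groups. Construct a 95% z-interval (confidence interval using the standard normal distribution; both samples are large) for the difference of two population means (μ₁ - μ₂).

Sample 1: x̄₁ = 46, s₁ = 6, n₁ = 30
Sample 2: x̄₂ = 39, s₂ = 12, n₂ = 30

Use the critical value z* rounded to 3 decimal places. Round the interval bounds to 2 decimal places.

Both samples are large (n₁ = 30 ≥ 30, n₂ = 30 ≥ 30), so a z-interval for the difference of means applies.

Point estimate: x̄₁ - x̄₂ = 46 - 39 = 7

Standard error: SE = √(s₁²/n₁ + s₂²/n₂)
= √(6²/30 + 12²/30)
= √(1.200000 + 4.800000)
= 2.449490

For 95% confidence, z* = 1.96 (from standard normal table)
Margin of error: E = z* × SE = 1.96 × 2.449490 = 4.8010

Z-interval: (x̄₁ - x̄₂) ± E = 7 ± 4.8010 = (2.1990, 11.8010)

Rounded to 2 decimal places:

(2.20, 11.80)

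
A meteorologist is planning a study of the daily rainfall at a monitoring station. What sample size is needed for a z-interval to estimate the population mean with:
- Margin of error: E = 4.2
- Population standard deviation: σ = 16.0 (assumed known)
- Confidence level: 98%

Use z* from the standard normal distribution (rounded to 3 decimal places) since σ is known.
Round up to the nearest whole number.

Using z* since population σ is known (z-interval formula).

For 98% confidence, z* = 2.326 (from standard normal table)

Sample size formula for z-interval: n = (z*σ/E)²

n = (2.326 × 16.0 / 4.2)²
  = (8.860952)²
  = 78.5165

Round up to the nearest whole number: n = 79

79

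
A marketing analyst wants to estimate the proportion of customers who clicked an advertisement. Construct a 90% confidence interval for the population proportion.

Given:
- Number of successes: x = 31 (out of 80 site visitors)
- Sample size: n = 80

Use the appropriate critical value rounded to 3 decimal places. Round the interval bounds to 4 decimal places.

Sample proportion: p̂ = 31/80 = 0.387500

Check conditions for normal approximation:
  np̂ = 31 ≥ 10 ✓
  n(1-p̂) = 49 ≥ 10 ✓

The sample is large enough, so use a z-interval (normal approximation) for the proportion.

For 90% confidence, z* = 1.645 (from standard normal table)

Standard error: SE = √(p̂(1-p̂)/n) = √(0.387500×0.612500/80) = 0.05446831

Margin of error: E = z* × SE = 1.645 × 0.05446831 = 0.089600

Z-interval: p̂ ± E = 0.387500 ± 0.089600 = (0.297900, 0.477100)

Rounded to 4 decimal places:

(0.2979, 0.4771)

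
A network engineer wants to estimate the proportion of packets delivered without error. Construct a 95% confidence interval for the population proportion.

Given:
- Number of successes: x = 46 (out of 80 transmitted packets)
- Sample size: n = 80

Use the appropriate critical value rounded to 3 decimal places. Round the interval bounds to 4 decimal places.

Sample proportion: p̂ = 46/80 = 0.575000

Check conditions for normal approximation:
  np̂ = 46 ≥ 10 ✓
  n(1-p̂) = 34 ≥ 10 ✓

The sample is large enough, so use a z-interval (normal approximation) for the proportion.

For 95% confidence, z* = 1.96 (from standard normal table)

Standard error: SE = √(p̂(1-p̂)/n) = √(0.575000×0.425000/80) = 0.05526923

Margin of error: E = z* × SE = 1.96 × 0.05526923 = 0.108328

Z-interval: p̂ ± E = 0.575000 ± 0.108328 = (0.466672, 0.683328)

Rounded to 4 decimal places:

(0.4667, 0.6833)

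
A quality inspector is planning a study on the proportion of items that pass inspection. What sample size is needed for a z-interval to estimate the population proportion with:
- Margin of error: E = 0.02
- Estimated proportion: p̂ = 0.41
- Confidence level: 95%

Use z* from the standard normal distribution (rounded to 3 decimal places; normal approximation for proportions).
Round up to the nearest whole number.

Using z* for proportion z-interval (normal approximation).

For 95% confidence, z* = 1.96 (from standard normal table)

Sample size formula for proportion z-interval: n = z*²p̂(1-p̂)/E²

n = 1.96² × 0.41 × 0.59 / 0.02²
  = 3.8416 × 0.2419 / 0.0004
  = 2323.2076

Round up to the nearest whole number: n = 2324

2324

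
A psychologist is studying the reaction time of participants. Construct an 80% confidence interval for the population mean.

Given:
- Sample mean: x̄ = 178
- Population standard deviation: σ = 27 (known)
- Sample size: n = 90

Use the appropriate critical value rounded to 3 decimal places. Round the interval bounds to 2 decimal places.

The population standard deviation σ is known, so use a z-interval (standard normal critical value).

For 80% confidence, z* = 1.282 (from standard normal table)

Standard error: SE = σ/√n = 27/√90 = 2.846050

Margin of error: E = z* × SE = 1.282 × 2.846050 = 3.6486

Z-interval: x̄ ± E = 178 ± 3.6486 = (174.3514, 181.6486)

Rounded to 2 decimal places:

(174.35, 181.65)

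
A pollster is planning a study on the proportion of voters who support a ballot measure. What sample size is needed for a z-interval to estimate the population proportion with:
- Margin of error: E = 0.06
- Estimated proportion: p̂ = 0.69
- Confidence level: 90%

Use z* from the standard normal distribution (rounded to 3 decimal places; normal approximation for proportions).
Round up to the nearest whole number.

Using z* for proportion z-interval (normal approximation).

For 90% confidence, z* = 1.645 (from standard normal table)

Sample size formula for proportion z-interval: n = z*²p̂(1-p̂)/E²

n = 1.645² × 0.69 × 0.31 / 0.06²
  = 2.706025 × 0.2139 / 0.0036
  = 160.7830

Round up to the nearest whole number: n = 161

161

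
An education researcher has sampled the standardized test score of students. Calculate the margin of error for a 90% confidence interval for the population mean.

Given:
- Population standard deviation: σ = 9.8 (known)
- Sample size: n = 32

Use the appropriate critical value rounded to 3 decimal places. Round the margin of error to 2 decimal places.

The population standard deviation σ is known, so use the z-interval margin of error formula.

For 90% confidence, z* = 1.645 (from standard normal table)

Margin of error formula for z-interval: E = z* × σ/√n

E = 1.645 × 9.8/√32
  = 1.645 × 1.732412
  = 2.8498

Rounded to 2 decimal places:

2.85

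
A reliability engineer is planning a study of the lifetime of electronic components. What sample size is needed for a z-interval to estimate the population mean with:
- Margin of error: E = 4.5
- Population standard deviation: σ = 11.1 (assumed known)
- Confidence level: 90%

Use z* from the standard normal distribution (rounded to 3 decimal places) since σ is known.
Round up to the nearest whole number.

Using z* since population σ is known (z-interval formula).

For 90% confidence, z* = 1.645 (from standard normal table)

Sample size formula for z-interval: n = (z*σ/E)²

n = (1.645 × 11.1 / 4.5)²
  = (4.057667)²
  = 16.4647

Round up to the nearest whole number: n = 17

17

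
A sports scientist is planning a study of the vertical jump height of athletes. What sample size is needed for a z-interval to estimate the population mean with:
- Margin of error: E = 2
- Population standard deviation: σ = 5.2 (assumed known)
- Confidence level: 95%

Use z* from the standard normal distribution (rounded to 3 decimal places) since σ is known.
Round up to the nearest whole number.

Using z* since population σ is known (z-interval formula).

For 95% confidence, z* = 1.96 (from standard normal table)

Sample size formula for z-interval: n = (z*σ/E)²

n = (1.96 × 5.2 / 2)²
  = (5.096000)²
  = 25.9692

Round up to the nearest whole number: n = 26

26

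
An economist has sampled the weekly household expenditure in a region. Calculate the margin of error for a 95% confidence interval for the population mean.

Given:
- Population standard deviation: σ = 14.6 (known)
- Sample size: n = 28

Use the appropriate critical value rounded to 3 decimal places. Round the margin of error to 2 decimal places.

The population standard deviation σ is known, so use the z-interval margin of error formula.

For 95% confidence, z* = 1.96 (from standard normal table)

Margin of error formula for z-interval: E = z* × σ/√n

E = 1.96 × 14.6/√28
  = 1.96 × 2.759141
  = 5.4079

Rounded to 2 decimal places:

5.41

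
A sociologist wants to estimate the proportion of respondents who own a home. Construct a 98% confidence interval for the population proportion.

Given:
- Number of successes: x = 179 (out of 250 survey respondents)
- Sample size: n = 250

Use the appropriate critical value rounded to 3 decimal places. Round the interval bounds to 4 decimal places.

Sample proportion: p̂ = 179/250 = 0.716000

Check conditions for normal approximation:
  np̂ = 179 ≥ 10 ✓
  n(1-p̂) = 71 ≥ 10 ✓

The sample is large enough, so use a z-interval (normal approximation) for the proportion.

For 98% confidence, z* = 2.326 (from standard normal table)

Standard error: SE = √(p̂(1-p̂)/n) = √(0.716000×0.284000/250) = 0.02851975

Margin of error: E = z* × SE = 2.326 × 0.02851975 = 0.066337

Z-interval: p̂ ± E = 0.716000 ± 0.066337 = (0.649663, 0.782337)

Rounded to 4 decimal places:

(0.6497, 0.7823)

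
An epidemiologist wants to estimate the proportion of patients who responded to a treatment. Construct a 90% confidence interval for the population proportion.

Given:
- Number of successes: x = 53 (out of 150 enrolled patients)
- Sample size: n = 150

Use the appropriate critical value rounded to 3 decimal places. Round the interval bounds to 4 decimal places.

Sample proportion: p̂ = 53/150 = 0.353333

Check conditions for normal approximation:
  np̂ = 53 ≥ 10 ✓
  n(1-p̂) = 97 ≥ 10 ✓

The sample is large enough, so use a z-interval (normal approximation) for the proportion.

For 90% confidence, z* = 1.645 (from standard normal table)

Standard error: SE = √(p̂(1-p̂)/n) = √(0.353333×0.646667/150) = 0.03902895

Margin of error: E = z* × SE = 1.645 × 0.03902895 = 0.064203

Z-interval: p̂ ± E = 0.353333 ± 0.064203 = (0.289131, 0.417536)

Rounded to 4 decimal places:

(0.2891, 0.4175)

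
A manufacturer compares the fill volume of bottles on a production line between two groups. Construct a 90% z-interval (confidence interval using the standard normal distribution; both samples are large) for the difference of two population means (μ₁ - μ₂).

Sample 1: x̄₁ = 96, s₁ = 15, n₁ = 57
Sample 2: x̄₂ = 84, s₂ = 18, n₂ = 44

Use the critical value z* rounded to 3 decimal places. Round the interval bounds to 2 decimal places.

Both samples are large (n₁ = 57 ≥ 30, n₂ = 44 ≥ 30), so a z-interval for the difference of means applies.

Point estimate: x̄₁ - x̄₂ = 96 - 84 = 12

Standard error: SE = √(s₁²/n₁ + s₂²/n₂)
= √(15²/57 + 18²/44)
= √(3.947368 + 7.363636)
= 3.363184

For 90% confidence, z* = 1.645 (from standard normal table)
Margin of error: E = z* × SE = 1.645 × 3.363184 = 5.5324

Z-interval: (x̄₁ - x̄₂) ± E = 12 ± 5.5324 = (6.4676, 17.5324)

Rounded to 2 decimal places:

(6.47, 17.53)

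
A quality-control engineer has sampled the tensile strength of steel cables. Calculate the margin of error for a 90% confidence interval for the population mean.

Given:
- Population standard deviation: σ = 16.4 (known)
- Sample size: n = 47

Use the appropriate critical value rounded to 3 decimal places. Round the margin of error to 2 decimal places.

The population standard deviation σ is known, so use the z-interval margin of error formula.

For 90% confidence, z* = 1.645 (from standard normal table)

Margin of error formula for z-interval: E = z* × σ/√n

E = 1.645 × 16.4/√47
  = 1.645 × 2.392186
  = 3.9351

Rounded to 2 decimal places:

3.94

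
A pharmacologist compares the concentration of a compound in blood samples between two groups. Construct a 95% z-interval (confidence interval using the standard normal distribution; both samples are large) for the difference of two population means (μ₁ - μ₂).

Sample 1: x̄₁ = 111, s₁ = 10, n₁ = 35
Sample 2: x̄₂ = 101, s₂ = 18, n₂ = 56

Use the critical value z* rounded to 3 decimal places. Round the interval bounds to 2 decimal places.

Both samples are large (n₁ = 35 ≥ 30, n₂ = 56 ≥ 30), so a z-interval for the difference of means applies.

Point estimate: x̄₁ - x̄₂ = 111 - 101 = 10

Standard error: SE = √(s₁²/n₁ + s₂²/n₂)
= √(10²/35 + 18²/56)
= √(2.857143 + 5.785714)
= 2.939874

For 95% confidence, z* = 1.96 (from standard normal table)
Margin of error: E = z* × SE = 1.96 × 2.939874 = 5.7622

Z-interval: (x̄₁ - x̄₂) ± E = 10 ± 5.7622 = (4.2378, 15.7622)

Rounded to 2 decimal places:

(4.24, 15.76)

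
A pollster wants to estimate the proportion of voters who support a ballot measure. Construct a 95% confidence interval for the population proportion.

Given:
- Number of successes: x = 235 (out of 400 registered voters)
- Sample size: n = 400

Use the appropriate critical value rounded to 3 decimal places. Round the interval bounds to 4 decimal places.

Sample proportion: p̂ = 235/400 = 0.587500

Check conditions for normal approximation:
  np̂ = 235 ≥ 10 ✓
  n(1-p̂) = 165 ≥ 10 ✓

The sample is large enough, so use a z-interval (normal approximation) for the proportion.

For 95% confidence, z* = 1.96 (from standard normal table)

Standard error: SE = √(p̂(1-p̂)/n) = √(0.587500×0.412500/400) = 0.02461421

Margin of error: E = z* × SE = 1.96 × 0.02461421 = 0.048244

Z-interval: p̂ ± E = 0.587500 ± 0.048244 = (0.539256, 0.635744)

Rounded to 4 decimal places:

(0.5393, 0.6357)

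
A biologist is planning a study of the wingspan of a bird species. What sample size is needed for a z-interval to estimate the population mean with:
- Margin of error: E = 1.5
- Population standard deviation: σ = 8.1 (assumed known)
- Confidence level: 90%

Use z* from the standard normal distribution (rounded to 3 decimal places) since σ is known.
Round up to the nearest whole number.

Using z* since population σ is known (z-interval formula).

For 90% confidence, z* = 1.645 (from standard normal table)

Sample size formula for z-interval: n = (z*σ/E)²

n = (1.645 × 8.1 / 1.5)²
  = (8.883000)²
  = 78.9077

Round up to the nearest whole number: n = 79

79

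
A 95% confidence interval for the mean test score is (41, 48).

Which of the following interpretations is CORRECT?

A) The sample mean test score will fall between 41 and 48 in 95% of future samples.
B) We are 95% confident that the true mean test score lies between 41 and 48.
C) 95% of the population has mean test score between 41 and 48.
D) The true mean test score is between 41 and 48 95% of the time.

A confidence interval represents our confidence in the procedure, not a probability statement about the parameter.

Key concept: If we repeated this sampling process many times and computed a 95% CI each time, about 95% of those intervals would contain the true population parameter.

For this specific interval (41, 48):
- Midpoint (point estimate): 44.5
- Margin of error: 3.5

The correct interpretation is the one stating confidence that the true parameter lies in the interval — option B.

B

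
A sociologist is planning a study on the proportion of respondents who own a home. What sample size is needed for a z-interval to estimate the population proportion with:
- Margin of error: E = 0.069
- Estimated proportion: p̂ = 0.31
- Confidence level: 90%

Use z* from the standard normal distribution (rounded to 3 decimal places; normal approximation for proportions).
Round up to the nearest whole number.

Using z* for proportion z-interval (normal approximation).

For 90% confidence, z* = 1.645 (from standard normal table)

Sample size formula for proportion z-interval: n = z*²p̂(1-p̂)/E²

n = 1.645² × 0.31 × 0.69 / 0.069²
  = 2.706025 × 0.2139 / 0.004761
  = 121.5750

Round up to the nearest whole number: n = 122

122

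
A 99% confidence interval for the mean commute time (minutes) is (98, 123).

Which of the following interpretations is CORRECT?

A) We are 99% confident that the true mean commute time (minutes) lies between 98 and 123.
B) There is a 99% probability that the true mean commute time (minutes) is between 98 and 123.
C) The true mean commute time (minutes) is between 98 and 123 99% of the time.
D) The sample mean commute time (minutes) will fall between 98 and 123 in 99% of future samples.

A confidence interval represents our confidence in the procedure, not a probability statement about the parameter.

Key concept: If we repeated this sampling process many times and computed a 99% CI each time, about 99% of those intervals would contain the true population parameter.

For this specific interval (98, 123):
- Midpoint (point estimate): 110.5
- Margin of error: 12.5

The correct interpretation is the one stating confidence that the true parameter lies in the interval — option A.

A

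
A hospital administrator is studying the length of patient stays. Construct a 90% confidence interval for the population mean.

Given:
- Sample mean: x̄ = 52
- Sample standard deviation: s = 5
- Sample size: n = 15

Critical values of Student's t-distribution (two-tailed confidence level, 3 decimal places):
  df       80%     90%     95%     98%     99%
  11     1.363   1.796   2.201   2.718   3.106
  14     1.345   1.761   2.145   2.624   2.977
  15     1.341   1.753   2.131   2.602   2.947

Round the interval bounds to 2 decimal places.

The population standard deviation σ is unknown (only the sample standard deviation s is given), so use a t-interval with df = n - 1 = 15 - 1 = 14.

For 90% confidence with df = 14, t* = 1.761 (from t-table)

Standard error: SE = s/√n = 5/√15 = 1.290994

Margin of error: E = t* × SE = 1.761 × 1.290994 = 2.2734

T-interval: x̄ ± E = 52 ± 2.2734 = (49.7266, 54.2734)

Rounded to 2 decimal places:

(49.73, 54.27)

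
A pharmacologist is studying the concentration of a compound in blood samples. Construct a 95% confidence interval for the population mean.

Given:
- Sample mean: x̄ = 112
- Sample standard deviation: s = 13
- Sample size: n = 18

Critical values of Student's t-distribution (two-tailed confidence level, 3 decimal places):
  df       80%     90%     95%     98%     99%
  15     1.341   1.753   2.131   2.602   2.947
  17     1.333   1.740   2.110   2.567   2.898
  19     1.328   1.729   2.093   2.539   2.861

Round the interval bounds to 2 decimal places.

The population standard deviation σ is unknown (only the sample standard deviation s is given), so use a t-interval with df = n - 1 = 18 - 1 = 17.

For 95% confidence with df = 17, t* = 2.110 (from t-table)

Standard error: SE = s/√n = 13/√18 = 3.064129

Margin of error: E = t* × SE = 2.110 × 3.064129 = 6.4653

T-interval: x̄ ± E = 112 ± 6.4653 = (105.5347, 118.4653)

Rounded to 2 decimal places:

(105.53, 118.47)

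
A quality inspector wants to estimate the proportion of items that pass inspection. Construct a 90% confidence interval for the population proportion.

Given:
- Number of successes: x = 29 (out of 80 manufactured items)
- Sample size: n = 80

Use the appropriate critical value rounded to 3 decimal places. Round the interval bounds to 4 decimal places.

Sample proportion: p̂ = 29/80 = 0.362500

Check conditions for normal approximation:
  np̂ = 29 ≥ 10 ✓
  n(1-p̂) = 51 ≥ 10 ✓

The sample is large enough, so use a z-interval (normal approximation) for the proportion.

For 90% confidence, z* = 1.645 (from standard normal table)

Standard error: SE = √(p̂(1-p̂)/n) = √(0.362500×0.637500/80) = 0.05374637

Margin of error: E = z* × SE = 1.645 × 0.05374637 = 0.088413

Z-interval: p̂ ± E = 0.362500 ± 0.088413 = (0.274087, 0.450913)

Rounded to 4 decimal places:

(0.2741, 0.4509)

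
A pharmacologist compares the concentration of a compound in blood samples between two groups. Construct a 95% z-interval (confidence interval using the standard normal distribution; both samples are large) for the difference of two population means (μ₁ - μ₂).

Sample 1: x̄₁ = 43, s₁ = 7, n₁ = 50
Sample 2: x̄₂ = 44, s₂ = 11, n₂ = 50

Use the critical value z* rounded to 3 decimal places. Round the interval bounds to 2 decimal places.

Both samples are large (n₁ = 50 ≥ 30, n₂ = 50 ≥ 30), so a z-interval for the difference of means applies.

Point estimate: x̄₁ - x̄₂ = 43 - 44 = -1

Standard error: SE = √(s₁²/n₁ + s₂²/n₂)
= √(7²/50 + 11²/50)
= √(0.980000 + 2.420000)
= 1.843909

For 95% confidence, z* = 1.96 (from standard normal table)
Margin of error: E = z* × SE = 1.96 × 1.843909 = 3.6141

Z-interval: (x̄₁ - x̄₂) ± E = -1 ± 3.6141 = (-4.6141, 2.6141)

Rounded to 2 decimal places:

(-4.61, 2.61)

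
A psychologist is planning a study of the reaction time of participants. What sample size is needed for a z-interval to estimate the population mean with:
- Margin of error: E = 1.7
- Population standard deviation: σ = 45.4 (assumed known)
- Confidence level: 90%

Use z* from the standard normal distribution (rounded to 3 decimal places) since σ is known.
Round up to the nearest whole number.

Using z* since population σ is known (z-interval formula).

For 90% confidence, z* = 1.645 (from standard normal table)

Sample size formula for z-interval: n = (z*σ/E)²

n = (1.645 × 45.4 / 1.7)²
  = (43.931176)²
  = 1929.9483

Round up to the nearest whole number: n = 1930

1930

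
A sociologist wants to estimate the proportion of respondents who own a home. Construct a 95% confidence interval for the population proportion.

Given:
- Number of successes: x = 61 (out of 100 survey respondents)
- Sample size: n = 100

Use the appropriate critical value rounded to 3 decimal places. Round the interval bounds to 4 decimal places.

Sample proportion: p̂ = 61/100 = 0.610000

Check conditions for normal approximation:
  np̂ = 61 ≥ 10 ✓
  n(1-p̂) = 39 ≥ 10 ✓

The sample is large enough, so use a z-interval (normal approximation) for the proportion.

For 95% confidence, z* = 1.96 (from standard normal table)

Standard error: SE = √(p̂(1-p̂)/n) = √(0.610000×0.390000/100) = 0.04877499

Margin of error: E = z* × SE = 1.96 × 0.04877499 = 0.095599

Z-interval: p̂ ± E = 0.610000 ± 0.095599 = (0.514401, 0.705599)

Rounded to 4 decimal places:

(0.5144, 0.7056)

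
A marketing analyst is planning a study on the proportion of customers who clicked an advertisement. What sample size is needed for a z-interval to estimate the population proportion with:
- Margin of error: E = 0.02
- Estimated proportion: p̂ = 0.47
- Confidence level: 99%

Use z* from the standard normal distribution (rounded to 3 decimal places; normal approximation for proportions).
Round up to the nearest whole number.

Using z* for proportion z-interval (normal approximation).

For 99% confidence, z* = 2.576 (from standard normal table)

Sample size formula for proportion z-interval: n = z*²p̂(1-p̂)/E²

n = 2.576² × 0.47 × 0.53 / 0.02²
  = 6.635776 × 0.2491 / 0.0004
  = 4132.4295

Round up to the nearest whole number: n = 4133

4133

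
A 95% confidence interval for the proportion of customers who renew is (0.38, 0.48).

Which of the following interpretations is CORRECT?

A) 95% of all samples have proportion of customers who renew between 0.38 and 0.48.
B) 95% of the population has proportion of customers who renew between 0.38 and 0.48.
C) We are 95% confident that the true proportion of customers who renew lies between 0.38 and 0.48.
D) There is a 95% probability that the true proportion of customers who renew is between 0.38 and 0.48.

A confidence interval represents our confidence in the procedure, not a probability statement about the parameter.

Key concept: If we repeated this sampling process many times and computed a 95% CI each time, about 95% of those intervals would contain the true population parameter.

For this specific interval (0.38, 0.48):
- Midpoint (point estimate): 0.43
- Margin of error: 0.05

The correct interpretation is the one stating confidence that the true parameter lies in the interval — option C.

C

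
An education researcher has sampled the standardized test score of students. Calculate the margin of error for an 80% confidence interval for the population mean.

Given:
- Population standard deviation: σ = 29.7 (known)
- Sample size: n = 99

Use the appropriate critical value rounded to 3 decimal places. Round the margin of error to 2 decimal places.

The population standard deviation σ is known, so use the z-interval margin of error formula.

For 80% confidence, z* = 1.282 (from standard normal table)

Margin of error formula for z-interval: E = z* × σ/√n

E = 1.282 × 29.7/√99
  = 1.282 × 2.984962
  = 3.8267

Rounded to 2 decimal places:

3.83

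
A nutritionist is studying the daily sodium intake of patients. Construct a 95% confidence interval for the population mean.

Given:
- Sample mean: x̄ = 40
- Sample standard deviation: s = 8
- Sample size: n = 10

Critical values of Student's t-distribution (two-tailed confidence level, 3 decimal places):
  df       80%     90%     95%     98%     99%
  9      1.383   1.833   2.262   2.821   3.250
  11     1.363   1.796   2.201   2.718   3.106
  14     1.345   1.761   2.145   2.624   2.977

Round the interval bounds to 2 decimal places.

The population standard deviation σ is unknown (only the sample standard deviation s is given), so use a t-interval with df = n - 1 = 10 - 1 = 9.

For 95% confidence with df = 9, t* = 2.262 (from t-table)

Standard error: SE = s/√n = 8/√10 = 2.529822

Margin of error: E = t* × SE = 2.262 × 2.529822 = 5.7225

T-interval: x̄ ± E = 40 ± 5.7225 = (34.2775, 45.7225)

Rounded to 2 decimal places:

(34.28, 45.72)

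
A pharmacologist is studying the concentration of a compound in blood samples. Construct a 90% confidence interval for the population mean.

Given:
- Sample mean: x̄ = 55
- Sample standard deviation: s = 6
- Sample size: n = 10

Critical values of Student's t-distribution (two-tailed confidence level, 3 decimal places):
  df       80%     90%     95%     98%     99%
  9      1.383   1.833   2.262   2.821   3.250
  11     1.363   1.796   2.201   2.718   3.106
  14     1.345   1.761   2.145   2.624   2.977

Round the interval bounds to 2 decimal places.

The population standard deviation σ is unknown (only the sample standard deviation s is given), so use a t-interval with df = n - 1 = 10 - 1 = 9.

For 90% confidence with df = 9, t* = 1.833 (from t-table)

Standard error: SE = s/√n = 6/√10 = 1.897367

Margin of error: E = t* × SE = 1.833 × 1.897367 = 3.4779

T-interval: x̄ ± E = 55 ± 3.4779 = (51.5221, 58.4779)

Rounded to 2 decimal places:

(51.52, 58.48)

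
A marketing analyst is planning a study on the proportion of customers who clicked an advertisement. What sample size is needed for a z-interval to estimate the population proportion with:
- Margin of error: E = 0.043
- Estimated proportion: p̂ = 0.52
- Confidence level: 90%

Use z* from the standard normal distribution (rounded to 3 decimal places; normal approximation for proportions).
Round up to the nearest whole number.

Using z* for proportion z-interval (normal approximation).

For 90% confidence, z* = 1.645 (from standard normal table)

Sample size formula for proportion z-interval: n = z*²p̂(1-p̂)/E²

n = 1.645² × 0.52 × 0.48 / 0.043²
  = 2.706025 × 0.2496 / 0.001849
  = 365.2914

Round up to the nearest whole number: n = 366

366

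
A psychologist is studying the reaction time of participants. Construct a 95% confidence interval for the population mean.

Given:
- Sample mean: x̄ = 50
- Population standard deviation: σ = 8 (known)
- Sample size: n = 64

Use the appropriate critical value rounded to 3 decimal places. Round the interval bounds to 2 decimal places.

The population standard deviation σ is known, so use a z-interval (standard normal critical value).

For 95% confidence, z* = 1.96 (from standard normal table)

Standard error: SE = σ/√n = 8/√64 = 1.000000

Margin of error: E = z* × SE = 1.96 × 1.000000 = 1.9600

Z-interval: x̄ ± E = 50 ± 1.9600 = (48.0400, 51.9600)

Rounded to 2 decimal places:

(48.04, 51.96)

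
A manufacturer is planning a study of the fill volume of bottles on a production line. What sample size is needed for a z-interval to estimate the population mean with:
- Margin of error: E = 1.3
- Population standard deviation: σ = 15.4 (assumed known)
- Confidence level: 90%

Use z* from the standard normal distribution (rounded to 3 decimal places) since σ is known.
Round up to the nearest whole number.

Using z* since population σ is known (z-interval formula).

For 90% confidence, z* = 1.645 (from standard normal table)

Sample size formula for z-interval: n = (z*σ/E)²

n = (1.645 × 15.4 / 1.3)²
  = (19.486923)²
  = 379.7402

Round up to the nearest whole number: n = 380

380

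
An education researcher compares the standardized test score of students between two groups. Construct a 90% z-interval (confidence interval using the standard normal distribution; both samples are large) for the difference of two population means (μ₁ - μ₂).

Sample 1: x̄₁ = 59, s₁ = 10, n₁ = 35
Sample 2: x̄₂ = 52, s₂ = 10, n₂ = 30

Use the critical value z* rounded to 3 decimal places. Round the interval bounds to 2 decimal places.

Both samples are large (n₁ = 35 ≥ 30, n₂ = 30 ≥ 30), so a z-interval for the difference of means applies.

Point estimate: x̄₁ - x̄₂ = 59 - 52 = 7

Standard error: SE = √(s₁²/n₁ + s₂²/n₂)
= √(10²/35 + 10²/30)
= √(2.857143 + 3.333333)
= 2.488067

For 90% confidence, z* = 1.645 (from standard normal table)
Margin of error: E = z* × SE = 1.645 × 2.488067 = 4.0929

Z-interval: (x̄₁ - x̄₂) ± E = 7 ± 4.0929 = (2.9071, 11.0929)

Rounded to 2 decimal places:

(2.91, 11.09)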